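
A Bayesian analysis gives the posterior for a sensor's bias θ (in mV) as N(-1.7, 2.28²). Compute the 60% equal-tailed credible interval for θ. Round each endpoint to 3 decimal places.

[-3.619, 0.219]

The posterior is symmetric, so the 60% equal-tailed interval is θ = -1.7 ± z·2.28 with z = 0.842.
Half-width: 0.842 × 2.28 = 1.919.
-1.7 − 1.919 = -3.619; -1.7 + 1.919 = 0.219.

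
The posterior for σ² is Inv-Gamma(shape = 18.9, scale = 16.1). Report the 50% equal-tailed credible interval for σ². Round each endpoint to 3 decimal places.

Inverse-Gamma(18.9, 16.1) quantiles: F⁻¹(0.25) and F⁻¹(0.75).
Equivalently, 1/σ² ~ Gamma(18.9, rate = 16.1); invert its 0.75 and 0.25 quantiles.
Posterior mean ≈ 0.899, SD ≈ 0.219; a Normal approximation gives roughly [0.752, 1.047].
Exact: lower = 0.745; upper = 1.018.

[0.745, 1.018]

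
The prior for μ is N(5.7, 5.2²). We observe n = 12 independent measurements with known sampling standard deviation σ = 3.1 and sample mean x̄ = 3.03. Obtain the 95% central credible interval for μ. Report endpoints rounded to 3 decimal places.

Posterior precision = 1/5.2² + 12/3.1² = 0.0370 + 1.2487 = 1.2857, so posterior SD = 0.8819.
Posterior mean = (5.7/5.2² + 12·3.03/3.1²) / 1.2857 = 3.1068.
Interval: 3.1068 ± 1.960 × 0.8819 → [1.378, 4.835].

[1.378, 4.835]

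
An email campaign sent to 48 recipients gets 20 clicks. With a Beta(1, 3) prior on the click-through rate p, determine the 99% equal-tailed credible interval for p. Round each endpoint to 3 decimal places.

[0.240, 0.581]

Posterior: Beta(1+20, 3+28) = Beta(21, 31).
Equal-tailed 99% interval: the 0.005 and 0.995 quantiles of Beta(21, 31).
Posterior mean ≈ 0.404, SD ≈ 0.067; a Normal approximation gives roughly [0.230, 0.577].
Exact: F⁻¹(0.005) = 0.240; F⁻¹(0.995) = 0.581.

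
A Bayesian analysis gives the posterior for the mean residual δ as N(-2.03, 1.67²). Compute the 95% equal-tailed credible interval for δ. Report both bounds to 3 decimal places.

The posterior is symmetric, so the 95% equal-tailed interval is δ = -2.03 ± z·1.67 with z = 1.960.
Half-width: 1.960 × 1.67 = 3.273.
-2.03 − 3.273 = -5.303; -2.03 + 3.273 = 1.243.

[-5.303, 1.243]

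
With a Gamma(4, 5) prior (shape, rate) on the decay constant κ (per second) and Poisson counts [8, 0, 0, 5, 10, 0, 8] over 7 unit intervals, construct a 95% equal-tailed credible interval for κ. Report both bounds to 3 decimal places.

Posterior: Gamma(4+31, 5+7) = Gamma(35, 12) (shape, rate).
Equal-tailed 95% interval: Gamma(35, 12) quantiles at 0.025 and 0.975.
Posterior mean ≈ 2.917, SD ≈ 0.493; a Normal approximation gives roughly [1.950, 3.883].
Exact: lower = 2.032; upper = 3.959.

[2.032, 3.959]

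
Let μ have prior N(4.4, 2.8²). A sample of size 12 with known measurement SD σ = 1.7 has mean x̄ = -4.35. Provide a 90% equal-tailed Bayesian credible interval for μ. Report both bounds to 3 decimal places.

Posterior precision = 1/2.8² + 12/1.7² = 0.1276 + 4.1522 = 4.2798, so posterior SD = 0.4834.
Posterior mean = (4.4/2.8² + 12·-4.35/1.7²) / 4.2798 = -4.0892.
Interval: -4.0892 ± 1.645 × 0.4834 → [-4.884, -3.294].

[-4.884, -3.294]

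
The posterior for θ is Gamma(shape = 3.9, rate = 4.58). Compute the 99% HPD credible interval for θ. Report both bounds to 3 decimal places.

The posterior is unimodal and skewed, so the HPD interval has equal density at both endpoints and is the shortest 99% interval.
Solving f(0.079) = f(2.179) with F(2.179) − F(0.079) = 0.99 gives [0.079, 2.179].
For comparison, the equal-tailed interval is [0.139, 2.361]; the HPD is narrower and shifted toward the mode.

[0.079, 2.179]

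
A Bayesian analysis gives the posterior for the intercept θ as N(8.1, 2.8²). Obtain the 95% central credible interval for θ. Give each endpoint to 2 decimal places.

The posterior is symmetric, so the 95% equal-tailed interval is θ = 8.1 ± z·2.8 with z = 1.960.
Half-width: 1.960 × 2.8 = 5.49.
8.1 − 5.49 = 2.61; 8.1 + 5.49 = 13.59.

[2.61, 13.59]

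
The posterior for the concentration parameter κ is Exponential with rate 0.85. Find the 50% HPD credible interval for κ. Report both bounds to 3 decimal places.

The exponential density is strictly decreasing on [0, ∞), so the HPD interval is anchored at 0: [0, q] with P(κ ≤ q) = 0.50.
q = −ln(1 − 0.50) / 0.85 = 0.6931 / 0.85 = 0.815.

[0.000, 0.815]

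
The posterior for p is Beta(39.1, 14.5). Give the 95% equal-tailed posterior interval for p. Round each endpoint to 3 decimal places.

[0.604, 0.839]

Posterior: Beta(39.1, 14.5).
Equal-tailed 95% interval: the 0.025 and 0.975 quantiles of Beta(39.1, 14.5).
Posterior mean ≈ 0.729, SD ≈ 0.060; a Normal approximation gives roughly [0.612, 0.847].
Exact: F⁻¹(0.025) = 0.604; F⁻¹(0.975) = 0.839.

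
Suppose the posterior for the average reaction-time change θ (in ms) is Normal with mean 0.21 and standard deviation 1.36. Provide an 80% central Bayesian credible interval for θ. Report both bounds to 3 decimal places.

[-1.533, 1.953]

The posterior is symmetric, so the 80% equal-tailed interval is θ = 0.21 ± z·1.36 with z = 1.282.
Half-width: 1.282 × 1.36 = 1.743.
0.21 − 1.743 = -1.533; 0.21 + 1.743 = 1.953.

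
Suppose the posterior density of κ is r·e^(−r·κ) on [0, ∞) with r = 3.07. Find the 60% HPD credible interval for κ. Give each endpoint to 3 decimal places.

[0.000, 0.298]

The exponential density is strictly decreasing on [0, ∞), so the HPD interval is anchored at 0: [0, q] with P(κ ≤ q) = 0.60.
q = −ln(1 − 0.60) / 3.07 = 0.9163 / 3.07 = 0.298.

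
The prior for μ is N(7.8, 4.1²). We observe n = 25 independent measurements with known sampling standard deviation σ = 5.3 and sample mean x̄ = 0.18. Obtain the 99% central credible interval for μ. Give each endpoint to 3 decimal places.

[-1.986, 3.301]

Posterior precision = 1/4.1² + 25/5.3² = 0.0595 + 0.8900 = 0.9495, so posterior SD = 1.0263.
Posterior mean = (7.8/4.1² + 25·0.18/5.3²) / 0.9495 = 0.6574.
Interval: 0.6574 ± 2.576 × 1.0263 → [-1.986, 3.301].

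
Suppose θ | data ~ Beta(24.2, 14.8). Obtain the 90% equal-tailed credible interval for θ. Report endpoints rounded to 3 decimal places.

Posterior: Beta(24.2, 14.8).
Equal-tailed 90% interval: the 0.05 and 0.95 quantiles of Beta(24.2, 14.8).
Posterior mean ≈ 0.621, SD ≈ 0.077; a Normal approximation gives roughly [0.494, 0.747].
Exact: F⁻¹(0.05) = 0.491; F⁻¹(0.95) = 0.743.

[0.491, 0.743]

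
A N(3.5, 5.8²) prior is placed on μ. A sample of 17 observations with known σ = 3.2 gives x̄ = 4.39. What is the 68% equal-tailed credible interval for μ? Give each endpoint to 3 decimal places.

Posterior precision = 1/5.8² + 17/3.2² = 0.0297 + 1.6602 = 1.6899, so posterior SD = 0.7693.
Posterior mean = (3.5/5.8² + 17·4.39/3.2²) / 1.6899 = 4.3743.
Interval: 4.3743 ± 0.994 × 0.7693 → [3.609, 5.139].

[3.609, 5.139]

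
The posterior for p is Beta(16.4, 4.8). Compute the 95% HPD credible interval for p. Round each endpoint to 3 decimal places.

[0.599, 0.934]

The posterior is unimodal and skewed, so the HPD interval has equal density at both endpoints and is the shortest 95% interval.
Solving f(0.599) = f(0.934) with F(0.934) − F(0.599) = 0.95 gives [0.599, 0.934].
For comparison, the equal-tailed interval is [0.578, 0.920]; the HPD is narrower and shifted toward the mode.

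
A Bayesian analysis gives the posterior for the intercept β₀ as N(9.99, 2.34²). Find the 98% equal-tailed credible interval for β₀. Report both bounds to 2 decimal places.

The posterior is symmetric, so the 98% equal-tailed interval is β₀ = 9.99 ± z·2.34 with z = 2.326.
Half-width: 2.326 × 2.34 = 5.44.
9.99 − 5.44 = 4.55; 9.99 + 5.44 = 15.43.

[4.55, 15.43]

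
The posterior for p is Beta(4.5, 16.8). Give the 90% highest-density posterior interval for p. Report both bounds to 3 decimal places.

[0.071, 0.346]

The posterior is unimodal and skewed, so the HPD interval has equal density at both endpoints and is the shortest 90% interval.
Solving f(0.071) = f(0.346) with F(0.346) − F(0.071) = 0.90 gives [0.071, 0.346].
For comparison, the equal-tailed interval is [0.086, 0.368]; the HPD is narrower and shifted toward the mode.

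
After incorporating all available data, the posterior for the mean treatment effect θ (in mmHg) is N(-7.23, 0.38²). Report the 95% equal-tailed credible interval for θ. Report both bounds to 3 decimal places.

[-7.975, -6.485]

The posterior is symmetric, so the 95% equal-tailed interval is θ = -7.23 ± z·0.38 with z = 1.960.
Half-width: 1.960 × 0.38 = 0.745.
-7.23 − 0.745 = -7.975; -7.23 + 0.745 = -6.485.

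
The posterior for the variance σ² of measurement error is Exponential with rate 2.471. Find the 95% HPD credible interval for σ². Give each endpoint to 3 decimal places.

[0.000, 1.212]

The exponential density is strictly decreasing on [0, ∞), so the HPD interval is anchored at 0: [0, q] with P(σ² ≤ q) = 0.95.
q = −ln(1 − 0.95) / 2.471 = 2.9957 / 2.471 = 1.212.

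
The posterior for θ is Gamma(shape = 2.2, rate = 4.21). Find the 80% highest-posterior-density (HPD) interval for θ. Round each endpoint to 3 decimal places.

The posterior is unimodal and skewed, so the HPD interval has equal density at both endpoints and is the shortest 80% interval.
Solving f(0.059) = f(0.802) with F(0.802) − F(0.059) = 0.80 gives [0.059, 0.802].
For comparison, the equal-tailed interval is [0.151, 0.994]; the HPD is narrower and shifted toward the mode.

[0.059, 0.802]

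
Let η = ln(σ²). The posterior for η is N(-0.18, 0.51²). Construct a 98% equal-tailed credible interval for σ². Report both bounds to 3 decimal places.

[0.255, 2.736]

On the log scale the 98% interval is -0.18 ± 2.326 × 0.51 = [-1.3664, 1.0064].
Exponentiate: [e^-1.3664, e^1.0064] = [0.255, 2.736].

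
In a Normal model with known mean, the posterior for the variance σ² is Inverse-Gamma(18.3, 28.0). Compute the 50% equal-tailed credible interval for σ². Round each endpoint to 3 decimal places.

Inverse-Gamma(18.3, 28.0) quantiles: F⁻¹(0.25) and F⁻¹(0.75).
Equivalently, 1/σ² ~ Gamma(18.3, rate = 28.0); invert its 0.75 and 0.25 quantiles.
Posterior mean ≈ 1.618, SD ≈ 0.401; a Normal approximation gives roughly [1.348, 1.889].
Exact: lower = 1.335; upper = 1.835.

[1.335, 1.835]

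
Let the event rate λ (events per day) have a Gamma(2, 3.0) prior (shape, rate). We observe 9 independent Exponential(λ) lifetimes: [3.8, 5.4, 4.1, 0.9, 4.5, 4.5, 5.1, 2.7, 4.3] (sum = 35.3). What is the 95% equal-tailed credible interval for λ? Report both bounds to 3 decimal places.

Posterior: Gamma(2+9, 3.0+35.3) = Gamma(11, 38.3) (shape, rate).
Equal-tailed 95% interval: Gamma(11, 38.3) quantiles at 0.025 and 0.975.
Posterior mean ≈ 0.287, SD ≈ 0.087; a Normal approximation gives roughly [0.117, 0.457].
Exact: lower = 0.143; upper = 0.480.

[0.143, 0.480]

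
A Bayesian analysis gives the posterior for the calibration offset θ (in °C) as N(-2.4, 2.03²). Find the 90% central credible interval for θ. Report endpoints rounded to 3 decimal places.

[-5.739, 0.939]

The posterior is symmetric, so the 90% equal-tailed interval is θ = -2.4 ± z·2.03 with z = 1.645.
Half-width: 1.645 × 2.03 = 3.339.
-2.4 − 3.339 = -5.739; -2.4 + 3.339 = 0.939.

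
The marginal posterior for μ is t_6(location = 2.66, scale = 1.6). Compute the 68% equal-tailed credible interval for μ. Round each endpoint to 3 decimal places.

[0.926, 4.394]

The t_6 distribution is symmetric; the 68% interval is 2.66 ± t·1.6 with t_{0.84,6} = 1.084.
Half-width: 1.084 × 1.6 = 1.734.
2.66 − 1.734 = 0.926; 2.66 + 1.734 = 4.394.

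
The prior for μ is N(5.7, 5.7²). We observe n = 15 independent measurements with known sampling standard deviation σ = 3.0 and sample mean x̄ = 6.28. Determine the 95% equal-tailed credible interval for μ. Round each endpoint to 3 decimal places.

[4.765, 7.774]

Posterior precision = 1/5.7² + 15/3.0² = 0.0308 + 1.6667 = 1.6974, so posterior SD = 0.7675.
Posterior mean = (5.7/5.7² + 15·6.28/3.0²) / 1.6974 = 6.2695.
Interval: 6.2695 ± 1.960 × 0.7675 → [4.765, 7.774].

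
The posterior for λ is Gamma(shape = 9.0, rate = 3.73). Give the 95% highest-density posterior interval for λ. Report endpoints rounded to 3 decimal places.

The posterior is unimodal and skewed, so the HPD interval has equal density at both endpoints and is the shortest 95% interval.
Solving f(0.971) = f(4.015) with F(4.015) − F(0.971) = 0.95 gives [0.971, 4.015].
For comparison, the equal-tailed interval is [1.103, 4.226]; the HPD is narrower and shifted toward the mode.

[0.971, 4.015]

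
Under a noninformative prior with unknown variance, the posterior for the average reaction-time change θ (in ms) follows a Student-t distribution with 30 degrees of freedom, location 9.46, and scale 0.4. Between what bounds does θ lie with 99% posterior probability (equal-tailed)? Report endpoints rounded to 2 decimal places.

[8.36, 10.56]

The t_30 distribution is symmetric; the 99% interval is 9.46 ± t·0.4 with t_{0.995,30} = 2.750.
Half-width: 2.750 × 0.4 = 1.10.
9.46 − 1.10 = 8.36; 9.46 + 1.10 = 10.56.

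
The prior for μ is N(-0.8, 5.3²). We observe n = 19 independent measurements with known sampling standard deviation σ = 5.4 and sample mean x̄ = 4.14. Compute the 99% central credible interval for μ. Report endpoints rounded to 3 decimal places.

[0.777, 6.991]

Posterior precision = 1/5.3² + 19/5.4² = 0.0356 + 0.6516 = 0.6872, so posterior SD = 1.2063.
Posterior mean = (-0.8/5.3² + 19·4.14/5.4²) / 0.6872 = 3.8841.
Interval: 3.8841 ± 2.576 × 1.2063 → [0.777, 6.991].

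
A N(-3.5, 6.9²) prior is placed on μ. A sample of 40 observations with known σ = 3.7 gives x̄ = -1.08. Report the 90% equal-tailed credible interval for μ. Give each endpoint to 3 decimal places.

[-2.056, -0.138]

Posterior precision = 1/6.9² + 40/3.7² = 0.0210 + 2.9218 = 2.9428, so posterior SD = 0.5829.
Posterior mean = (-3.5/6.9² + 40·-1.08/3.7²) / 2.9428 = -1.0973.
Interval: -1.0973 ± 1.645 × 0.5829 → [-2.056, -0.138].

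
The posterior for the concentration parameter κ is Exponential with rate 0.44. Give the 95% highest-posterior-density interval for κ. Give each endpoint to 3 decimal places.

[0.000, 6.808]

The exponential density is strictly decreasing on [0, ∞), so the HPD interval is anchored at 0: [0, q] with P(κ ≤ q) = 0.95.
q = −ln(1 − 0.95) / 0.44 = 2.9957 / 0.44 = 6.808.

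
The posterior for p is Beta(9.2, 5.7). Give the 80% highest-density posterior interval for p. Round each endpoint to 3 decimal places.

The posterior is unimodal and skewed, so the HPD interval has equal density at both endpoints and is the shortest 80% interval.
Solving f(0.467) = f(0.784) with F(0.784) − F(0.467) = 0.80 gives [0.467, 0.784].
For comparison, the equal-tailed interval is [0.455, 0.773]; the HPD is narrower and shifted toward the mode.

[0.467, 0.784]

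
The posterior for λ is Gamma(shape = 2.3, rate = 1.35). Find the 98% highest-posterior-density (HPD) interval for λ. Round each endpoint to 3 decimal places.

[0.036, 4.724]

The posterior is unimodal and skewed, so the HPD interval has equal density at both endpoints and is the shortest 98% interval.
Solving f(0.036) = f(4.724) with F(4.724) − F(0.036) = 0.98 gives [0.036, 4.724].
For comparison, the equal-tailed interval is [0.164, 5.324]; the HPD is narrower and shifted toward the mode.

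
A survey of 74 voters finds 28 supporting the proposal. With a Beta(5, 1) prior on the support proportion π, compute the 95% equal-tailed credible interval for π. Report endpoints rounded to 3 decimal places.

Posterior: Beta(5+28, 1+46) = Beta(33, 47).
Equal-tailed 95% interval: the 0.025 and 0.975 quantiles of Beta(33, 47).
Posterior mean ≈ 0.412, SD ≈ 0.055; a Normal approximation gives roughly [0.305, 0.520].
Exact: F⁻¹(0.025) = 0.308; F⁻¹(0.975) = 0.521.

[0.308, 0.521]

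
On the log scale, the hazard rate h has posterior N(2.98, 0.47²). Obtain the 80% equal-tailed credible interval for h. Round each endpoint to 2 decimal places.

[10.78, 35.96]

On the log scale the 80% interval is 2.98 ± 1.282 × 0.47 = [2.3777, 3.5823].
Exponentiate: [e^2.3777, e^3.5823] = [10.78, 35.96].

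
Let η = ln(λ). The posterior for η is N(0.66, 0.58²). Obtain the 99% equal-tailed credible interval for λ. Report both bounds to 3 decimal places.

On the log scale the 99% interval is 0.66 ± 2.576 × 0.58 = [-0.8340, 2.1540].
Exponentiate: [e^-0.8340, e^2.1540] = [0.434, 8.619].

[0.434, 8.619]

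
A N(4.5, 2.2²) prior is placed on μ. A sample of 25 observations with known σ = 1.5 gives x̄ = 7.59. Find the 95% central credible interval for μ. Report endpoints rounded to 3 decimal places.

[6.951, 8.116]

Posterior precision = 1/2.2² + 25/1.5² = 0.2066 + 11.1111 = 11.3177, so posterior SD = 0.2972.
Posterior mean = (4.5/2.2² + 25·7.59/1.5²) / 11.3177 = 7.5336.
Interval: 7.5336 ± 1.960 × 0.2972 → [6.951, 8.116].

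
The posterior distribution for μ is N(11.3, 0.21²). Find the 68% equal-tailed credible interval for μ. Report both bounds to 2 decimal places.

The posterior is symmetric, so the 68% equal-tailed interval is μ = 11.3 ± z·0.21 with z = 0.994.
Half-width: 0.994 × 0.21 = 0.21.
11.3 − 0.21 = 11.09; 11.3 + 0.21 = 11.51.

[11.09, 11.51]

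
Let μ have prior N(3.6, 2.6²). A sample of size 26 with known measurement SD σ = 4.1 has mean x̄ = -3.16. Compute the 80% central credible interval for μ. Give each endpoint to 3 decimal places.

Posterior precision = 1/2.6² + 26/4.1² = 0.1479 + 1.5467 = 1.6946, so posterior SD = 0.7682.
Posterior mean = (3.6/2.6² + 26·-3.16/4.1²) / 1.6946 = -2.5699.
Interval: -2.5699 ± 1.282 × 0.7682 → [-3.554, -1.585].

[-3.554, -1.585]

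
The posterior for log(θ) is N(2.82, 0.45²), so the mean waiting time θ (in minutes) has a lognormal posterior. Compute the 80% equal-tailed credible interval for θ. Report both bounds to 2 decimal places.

On the log scale the 80% interval is 2.82 ± 1.282 × 0.45 = [2.2433, 3.3967].
Exponentiate: [e^2.2433, e^3.3967] = [9.42, 29.87].

[9.42, 29.87]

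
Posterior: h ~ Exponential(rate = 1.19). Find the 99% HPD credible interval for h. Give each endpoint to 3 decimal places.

The exponential density is strictly decreasing on [0, ∞), so the HPD interval is anchored at 0: [0, q] with P(h ≤ q) = 0.99.
q = −ln(1 − 0.99) / 1.19 = 4.6052 / 1.19 = 3.870.

[0.000, 3.870]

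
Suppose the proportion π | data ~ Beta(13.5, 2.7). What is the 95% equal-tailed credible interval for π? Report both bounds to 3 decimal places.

[0.624, 0.966]

Posterior: Beta(13.5, 2.7).
Equal-tailed 95% interval: the 0.025 and 0.975 quantiles of Beta(13.5, 2.7).
Posterior mean ≈ 0.833, SD ≈ 0.090; a Normal approximation gives roughly [0.657, 1.009].
Exact: F⁻¹(0.025) = 0.624; F⁻¹(0.975) = 0.966.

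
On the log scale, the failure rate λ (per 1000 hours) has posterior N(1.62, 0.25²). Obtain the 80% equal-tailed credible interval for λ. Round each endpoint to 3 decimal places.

[3.668, 6.961]

On the log scale the 80% interval is 1.62 ± 1.282 × 0.25 = [1.2996, 1.9404].
Exponentiate: [e^1.2996, e^1.9404] = [3.668, 6.961].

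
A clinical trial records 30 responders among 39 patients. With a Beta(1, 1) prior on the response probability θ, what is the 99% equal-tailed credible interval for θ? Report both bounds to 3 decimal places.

Posterior: Beta(1+30, 1+9) = Beta(31, 10).
Equal-tailed 99% interval: the 0.005 and 0.995 quantiles of Beta(31, 10).
Posterior mean ≈ 0.756, SD ≈ 0.066; a Normal approximation gives roughly [0.585, 0.927].
Exact: F⁻¹(0.005) = 0.566; F⁻¹(0.995) = 0.900.

[0.566, 0.900]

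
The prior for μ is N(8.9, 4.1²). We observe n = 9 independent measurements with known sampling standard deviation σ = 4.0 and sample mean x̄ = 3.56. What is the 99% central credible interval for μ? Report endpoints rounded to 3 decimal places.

[0.805, 7.337]

Posterior precision = 1/4.1² + 9/4.0² = 0.0595 + 0.5625 = 0.6220, so posterior SD = 1.2680.
Posterior mean = (8.9/4.1² + 9·3.56/4.0²) / 0.6220 = 4.0707.
Interval: 4.0707 ± 2.576 × 1.2680 → [0.805, 7.337].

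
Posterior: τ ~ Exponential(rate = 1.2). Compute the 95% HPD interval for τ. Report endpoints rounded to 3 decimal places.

The exponential density is strictly decreasing on [0, ∞), so the HPD interval is anchored at 0: [0, q] with P(τ ≤ q) = 0.95.
q = −ln(1 − 0.95) / 1.2 = 2.9957 / 1.2 = 2.496.

[0.000, 2.496]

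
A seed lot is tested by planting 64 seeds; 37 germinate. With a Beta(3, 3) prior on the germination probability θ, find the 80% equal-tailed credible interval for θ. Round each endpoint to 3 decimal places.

Posterior: Beta(3+37, 3+27) = Beta(40, 30).
Equal-tailed 80% interval: the 0.1 and 0.9 quantiles of Beta(40, 30).
Posterior mean ≈ 0.571, SD ≈ 0.059; a Normal approximation gives roughly [0.496, 0.647].
Exact: F⁻¹(0.1) = 0.495; F⁻¹(0.9) = 0.647.

[0.495, 0.647]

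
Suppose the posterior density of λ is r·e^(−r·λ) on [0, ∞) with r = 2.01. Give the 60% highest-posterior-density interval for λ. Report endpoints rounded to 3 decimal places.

[0.000, 0.456]

The exponential density is strictly decreasing on [0, ∞), so the HPD interval is anchored at 0: [0, q] with P(λ ≤ q) = 0.60.
q = −ln(1 − 0.60) / 2.01 = 0.9163 / 2.01 = 0.456.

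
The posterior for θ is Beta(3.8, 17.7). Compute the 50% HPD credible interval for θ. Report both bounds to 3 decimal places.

The posterior is unimodal and skewed, so the HPD interval has equal density at both endpoints and is the shortest 50% interval.
Solving f(0.097) = f(0.201) with F(0.201) − F(0.097) = 0.50 gives [0.097, 0.201].
For comparison, the equal-tailed interval is [0.117, 0.226]; the HPD is narrower and shifted toward the mode.

[0.097, 0.201]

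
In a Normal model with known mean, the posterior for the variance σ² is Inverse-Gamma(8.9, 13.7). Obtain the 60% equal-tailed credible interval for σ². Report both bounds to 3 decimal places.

Inverse-Gamma(8.9, 13.7) quantiles: F⁻¹(0.2) and F⁻¹(0.8).
Equivalently, 1/σ² ~ Gamma(8.9, rate = 13.7); invert its 0.8 and 0.2 quantiles.
Posterior mean ≈ 1.734, SD ≈ 0.660; a Normal approximation gives roughly [1.179, 2.290].
Exact: lower = 1.216; upper = 2.160.

[1.216, 2.160]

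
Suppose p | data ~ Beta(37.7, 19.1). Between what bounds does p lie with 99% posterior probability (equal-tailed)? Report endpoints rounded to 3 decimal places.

[0.496, 0.811]

Posterior: Beta(37.7, 19.1).
Equal-tailed 99% interval: the 0.005 and 0.995 quantiles of Beta(37.7, 19.1).
Posterior mean ≈ 0.664, SD ≈ 0.062; a Normal approximation gives roughly [0.504, 0.824].
Exact: F⁻¹(0.005) = 0.496; F⁻¹(0.995) = 0.811.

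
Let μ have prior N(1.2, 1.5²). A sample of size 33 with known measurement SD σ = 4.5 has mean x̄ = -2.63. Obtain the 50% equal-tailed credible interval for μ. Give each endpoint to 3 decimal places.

Posterior precision = 1/1.5² + 33/4.5² = 0.4444 + 1.6296 = 2.0741, so posterior SD = 0.6944.
Posterior mean = (1.2/1.5² + 33·-2.63/4.5²) / 2.0741 = -1.8093.
Interval: -1.8093 ± 0.674 × 0.6944 → [-2.278, -1.341].

[-2.278, -1.341]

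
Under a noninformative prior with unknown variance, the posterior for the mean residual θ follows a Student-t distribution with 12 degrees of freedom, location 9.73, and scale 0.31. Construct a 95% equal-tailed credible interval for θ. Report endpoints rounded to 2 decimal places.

[9.05, 10.41]

The t_12 distribution is symmetric; the 95% interval is 9.73 ± t·0.31 with t_{0.975,12} = 2.179.
Half-width: 2.179 × 0.31 = 0.68.
9.73 − 0.68 = 9.05; 9.73 + 0.68 = 10.41.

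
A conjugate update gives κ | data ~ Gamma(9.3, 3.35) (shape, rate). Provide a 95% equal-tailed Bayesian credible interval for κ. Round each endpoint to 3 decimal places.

[1.289, 4.824]

Posterior: Gamma(shape 9.3, rate 3.35).
Equal-tailed 95% interval: Gamma(9.3, 3.35) quantiles at 0.025 and 0.975.
Posterior mean ≈ 2.776, SD ≈ 0.910; a Normal approximation gives roughly [0.992, 4.560].
Exact: lower = 1.289; upper = 4.824.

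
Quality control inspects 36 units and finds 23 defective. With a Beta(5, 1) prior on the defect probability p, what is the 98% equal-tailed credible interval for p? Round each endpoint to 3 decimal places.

[0.490, 0.820]

Posterior: Beta(5+23, 1+13) = Beta(28, 14).
Equal-tailed 98% interval: the 0.01 and 0.99 quantiles of Beta(28, 14).
Posterior mean ≈ 0.667, SD ≈ 0.072; a Normal approximation gives roughly [0.499, 0.834].
Exact: F⁻¹(0.01) = 0.490; F⁻¹(0.99) = 0.820.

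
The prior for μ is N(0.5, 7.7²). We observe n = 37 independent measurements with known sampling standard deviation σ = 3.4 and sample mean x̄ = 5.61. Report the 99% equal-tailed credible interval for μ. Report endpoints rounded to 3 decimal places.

[4.147, 7.019]

Posterior precision = 1/7.7² + 37/3.4² = 0.0169 + 3.2007 = 3.2176, so posterior SD = 0.5575.
Posterior mean = (0.5/7.7² + 37·5.61/3.4²) / 3.2176 = 5.5832.
Interval: 5.5832 ± 2.576 × 0.5575 → [4.147, 7.019].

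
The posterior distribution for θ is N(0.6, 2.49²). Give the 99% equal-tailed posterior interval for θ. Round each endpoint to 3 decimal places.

[-5.814, 7.014]

The posterior is symmetric, so the 99% equal-tailed interval is θ = 0.6 ± z·2.49 with z = 2.576.
Half-width: 2.576 × 2.49 = 6.414.
0.6 − 6.414 = -5.814; 0.6 + 6.414 = 7.014.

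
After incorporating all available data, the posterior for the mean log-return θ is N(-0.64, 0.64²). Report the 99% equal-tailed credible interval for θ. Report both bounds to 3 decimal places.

The posterior is symmetric, so the 99% equal-tailed interval is θ = -0.64 ± z·0.64 with z = 2.576.
Half-width: 2.576 × 0.64 = 1.649.
-0.64 − 1.649 = -2.289; -0.64 + 1.649 = 1.009.

[-2.289, 1.009]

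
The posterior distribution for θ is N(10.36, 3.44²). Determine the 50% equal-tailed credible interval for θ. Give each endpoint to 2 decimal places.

[8.04, 12.68]

The posterior is symmetric, so the 50% equal-tailed interval is θ = 10.36 ± z·3.44 with z = 0.674.
Half-width: 0.674 × 3.44 = 2.32.
10.36 − 2.32 = 8.04; 10.36 + 2.32 = 12.68.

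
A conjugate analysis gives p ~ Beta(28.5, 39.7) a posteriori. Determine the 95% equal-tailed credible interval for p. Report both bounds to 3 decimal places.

[0.304, 0.536]

Posterior: Beta(28.5, 39.7).
Equal-tailed 95% interval: the 0.025 and 0.975 quantiles of Beta(28.5, 39.7).
Posterior mean ≈ 0.418, SD ≈ 0.059; a Normal approximation gives roughly [0.302, 0.534].
Exact: F⁻¹(0.025) = 0.304; F⁻¹(0.975) = 0.536.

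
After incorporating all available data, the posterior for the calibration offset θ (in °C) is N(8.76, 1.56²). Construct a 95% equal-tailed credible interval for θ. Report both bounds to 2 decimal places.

[5.70, 11.82]

The posterior is symmetric, so the 95% equal-tailed interval is θ = 8.76 ± z·1.56 with z = 1.960.
Half-width: 1.960 × 1.56 = 3.06.
8.76 − 3.06 = 5.70; 8.76 + 3.06 = 11.82.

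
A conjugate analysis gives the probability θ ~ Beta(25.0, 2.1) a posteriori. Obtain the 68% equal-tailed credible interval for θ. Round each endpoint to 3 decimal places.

Posterior: Beta(25.0, 2.1).
Equal-tailed 68% interval: the 0.16 and 0.84 quantiles of Beta(25.0, 2.1).
Posterior mean ≈ 0.923, SD ≈ 0.050; a Normal approximation gives roughly [0.872, 0.973].
Exact: F⁻¹(0.16) = 0.874; F⁻¹(0.84) = 0.970.

[0.874, 0.970]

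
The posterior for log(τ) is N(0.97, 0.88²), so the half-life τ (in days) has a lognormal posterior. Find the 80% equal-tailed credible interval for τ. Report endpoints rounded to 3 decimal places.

[0.854, 8.148]

On the log scale the 80% interval is 0.97 ± 1.282 × 0.88 = [-0.1578, 2.0978].
Exponentiate: [e^-0.1578, e^2.0978] = [0.854, 8.148].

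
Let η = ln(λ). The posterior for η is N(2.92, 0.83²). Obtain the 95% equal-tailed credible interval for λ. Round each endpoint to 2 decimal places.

On the log scale the 95% interval is 2.92 ± 1.960 × 0.83 = [1.2932, 4.5468].
Exponentiate: [e^1.2932, e^4.5468] = [3.64, 94.33].

[3.64, 94.33]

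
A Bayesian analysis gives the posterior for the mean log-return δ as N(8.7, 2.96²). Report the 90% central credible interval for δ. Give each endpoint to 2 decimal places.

The posterior is symmetric, so the 90% equal-tailed interval is δ = 8.7 ± z·2.96 with z = 1.645.
Half-width: 1.645 × 2.96 = 4.87.
8.7 − 4.87 = 3.83; 8.7 + 4.87 = 13.57.

[3.83, 13.57]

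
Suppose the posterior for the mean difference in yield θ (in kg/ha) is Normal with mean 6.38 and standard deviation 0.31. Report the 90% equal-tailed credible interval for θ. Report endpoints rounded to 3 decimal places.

The posterior is symmetric, so the 90% equal-tailed interval is θ = 6.38 ± z·0.31 with z = 1.645.
Half-width: 1.645 × 0.31 = 0.510.
6.38 − 0.510 = 5.870; 6.38 + 0.510 = 6.890.

[5.870, 6.890]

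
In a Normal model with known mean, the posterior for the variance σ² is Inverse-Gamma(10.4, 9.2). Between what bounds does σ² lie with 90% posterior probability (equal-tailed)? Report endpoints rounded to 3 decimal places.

Inverse-Gamma(10.4, 9.2) quantiles: F⁻¹(0.05) and F⁻¹(0.95).
Equivalently, 1/σ² ~ Gamma(10.4, rate = 9.2); invert its 0.95 and 0.05 quantiles.
Posterior mean ≈ 0.979, SD ≈ 0.338; a Normal approximation gives roughly [0.423, 1.534].
Exact: lower = 0.568; upper = 1.608.

[0.568, 1.608]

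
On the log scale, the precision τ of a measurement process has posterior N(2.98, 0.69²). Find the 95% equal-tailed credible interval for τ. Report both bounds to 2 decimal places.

[5.09, 76.12]

On the log scale the 95% interval is 2.98 ± 1.960 × 0.69 = [1.6276, 4.3324].
Exponentiate: [e^1.6276, e^4.3324] = [5.09, 76.12].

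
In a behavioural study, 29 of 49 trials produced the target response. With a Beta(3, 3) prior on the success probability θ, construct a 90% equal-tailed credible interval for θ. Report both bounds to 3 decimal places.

Posterior: Beta(3+29, 3+20) = Beta(32, 23).
Equal-tailed 90% interval: the 0.05 and 0.95 quantiles of Beta(32, 23).
Posterior mean ≈ 0.582, SD ≈ 0.066; a Normal approximation gives roughly [0.473, 0.690].
Exact: F⁻¹(0.05) = 0.472; F⁻¹(0.95) = 0.689.

[0.472, 0.689]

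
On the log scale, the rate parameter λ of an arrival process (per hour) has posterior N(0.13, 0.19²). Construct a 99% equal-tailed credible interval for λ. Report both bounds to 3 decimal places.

[0.698, 1.858]

On the log scale the 99% interval is 0.13 ± 2.576 × 0.19 = [-0.3594, 0.6194].
Exponentiate: [e^-0.3594, e^0.6194] = [0.698, 1.858].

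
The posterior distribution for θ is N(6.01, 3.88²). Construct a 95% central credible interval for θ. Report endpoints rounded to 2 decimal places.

[-1.59, 13.61]

The posterior is symmetric, so the 95% equal-tailed interval is θ = 6.01 ± z·3.88 with z = 1.960.
Half-width: 1.960 × 3.88 = 7.60.
6.01 − 7.60 = -1.59; 6.01 + 7.60 = 13.61.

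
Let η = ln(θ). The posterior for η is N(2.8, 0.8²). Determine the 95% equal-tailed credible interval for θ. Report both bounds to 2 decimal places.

On the log scale the 95% interval is 2.8 ± 1.960 × 0.8 = [1.2320, 4.3680].
Exponentiate: [e^1.2320, e^4.3680] = [3.43, 78.88].

[3.43, 78.88]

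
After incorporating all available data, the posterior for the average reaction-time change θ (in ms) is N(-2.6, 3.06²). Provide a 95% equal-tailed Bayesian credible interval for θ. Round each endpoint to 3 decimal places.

The posterior is symmetric, so the 95% equal-tailed interval is θ = -2.6 ± z·3.06 with z = 1.960.
Half-width: 1.960 × 3.06 = 5.997.
-2.6 − 5.997 = -8.597; -2.6 + 5.997 = 3.397.

[-8.597, 3.397]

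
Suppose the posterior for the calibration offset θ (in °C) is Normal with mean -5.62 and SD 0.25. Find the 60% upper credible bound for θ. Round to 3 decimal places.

Need U with P(θ ≤ U) = 0.60: U = -5.62 + z_{0.4}·0.25.
z = 0.253; U = -5.62 + 0.253 × 0.25 = -5.557.

-5.557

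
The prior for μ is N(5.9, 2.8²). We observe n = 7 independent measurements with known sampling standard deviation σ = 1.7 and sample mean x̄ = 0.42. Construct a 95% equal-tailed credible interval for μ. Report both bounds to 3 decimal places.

Posterior precision = 1/2.8² + 7/1.7² = 0.1276 + 2.4221 = 2.5497, so posterior SD = 0.6263.
Posterior mean = (5.9/2.8² + 7·0.42/1.7²) / 2.5497 = 0.6941.
Interval: 0.6941 ± 1.960 × 0.6263 → [-0.533, 1.922].

[-0.533, 1.922]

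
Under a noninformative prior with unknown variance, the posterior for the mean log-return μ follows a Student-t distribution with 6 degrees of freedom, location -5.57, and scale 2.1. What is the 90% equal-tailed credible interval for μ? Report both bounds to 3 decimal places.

The t_6 distribution is symmetric; the 90% interval is -5.57 ± t·2.1 with t_{0.95,6} = 1.943.
Half-width: 1.943 × 2.1 = 4.081.
-5.57 − 4.081 = -9.651; -5.57 + 4.081 = -1.489.

[-9.651, -1.489]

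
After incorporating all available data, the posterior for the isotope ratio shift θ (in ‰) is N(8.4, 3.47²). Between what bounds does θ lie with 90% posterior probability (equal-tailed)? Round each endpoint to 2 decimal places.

[2.69, 14.11]

The posterior is symmetric, so the 90% equal-tailed interval is θ = 8.4 ± z·3.47 with z = 1.645.
Half-width: 1.645 × 3.47 = 5.71.
8.4 − 5.71 = 2.69; 8.4 + 5.71 = 14.11.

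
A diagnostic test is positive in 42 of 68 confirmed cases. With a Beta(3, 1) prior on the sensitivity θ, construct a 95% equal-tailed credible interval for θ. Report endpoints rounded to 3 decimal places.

[0.511, 0.732]

Posterior: Beta(3+42, 1+26) = Beta(45, 27).
Equal-tailed 95% interval: the 0.025 and 0.975 quantiles of Beta(45, 27).
Posterior mean ≈ 0.625, SD ≈ 0.057; a Normal approximation gives roughly [0.514, 0.736].
Exact: F⁻¹(0.025) = 0.511; F⁻¹(0.975) = 0.732.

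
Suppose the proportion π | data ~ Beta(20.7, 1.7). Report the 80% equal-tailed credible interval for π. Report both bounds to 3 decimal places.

[0.849, 0.982]

Posterior: Beta(20.7, 1.7).
Equal-tailed 80% interval: the 0.1 and 0.9 quantiles of Beta(20.7, 1.7).
Posterior mean ≈ 0.924, SD ≈ 0.055; a Normal approximation gives roughly [0.854, 0.994].
Exact: F⁻¹(0.1) = 0.849; F⁻¹(0.9) = 0.982.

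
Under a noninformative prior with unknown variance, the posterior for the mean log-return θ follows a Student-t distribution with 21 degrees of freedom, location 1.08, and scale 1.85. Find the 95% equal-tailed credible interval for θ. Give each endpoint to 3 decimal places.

The t_21 distribution is symmetric; the 95% interval is 1.08 ± t·1.85 with t_{0.975,21} = 2.080.
Half-width: 2.080 × 1.85 = 3.847.
1.08 − 3.847 = -2.767; 1.08 + 3.847 = 4.927.

[-2.767, 4.927]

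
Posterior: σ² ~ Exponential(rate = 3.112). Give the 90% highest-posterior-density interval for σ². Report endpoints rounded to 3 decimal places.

[0.000, 0.740]

The exponential density is strictly decreasing on [0, ∞), so the HPD interval is anchored at 0: [0, q] with P(σ² ≤ q) = 0.90.
q = −ln(1 − 0.90) / 3.112 = 2.3026 / 3.112 = 0.740.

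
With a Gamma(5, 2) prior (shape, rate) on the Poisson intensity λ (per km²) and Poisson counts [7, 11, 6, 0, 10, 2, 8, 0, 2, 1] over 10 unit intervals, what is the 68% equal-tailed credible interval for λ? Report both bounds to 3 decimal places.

[3.737, 4.929]

Posterior: Gamma(5+47, 2+10) = Gamma(52, 12) (shape, rate).
Equal-tailed 68% interval: Gamma(52, 12) quantiles at 0.16 and 0.84.
Posterior mean ≈ 4.333, SD ≈ 0.601; a Normal approximation gives roughly [3.736, 4.931].
Exact: lower = 3.737; upper = 4.929.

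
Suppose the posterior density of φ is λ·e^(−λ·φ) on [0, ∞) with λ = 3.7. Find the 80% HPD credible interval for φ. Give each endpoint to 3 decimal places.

The exponential density is strictly decreasing on [0, ∞), so the HPD interval is anchored at 0: [0, q] with P(φ ≤ q) = 0.80.
q = −ln(1 − 0.80) / 3.7 = 1.6094 / 3.7 = 0.435.

[0.000, 0.435]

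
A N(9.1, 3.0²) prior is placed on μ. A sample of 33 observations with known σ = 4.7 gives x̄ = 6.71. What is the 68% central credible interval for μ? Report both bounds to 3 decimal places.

Posterior precision = 1/3.0² + 33/4.7² = 0.1111 + 1.4939 = 1.6050, so posterior SD = 0.7893.
Posterior mean = (9.1/3.0² + 33·6.71/4.7²) / 1.6050 = 6.8755.
Interval: 6.8755 ± 0.994 × 0.7893 → [6.090, 7.660].

[6.090, 7.660]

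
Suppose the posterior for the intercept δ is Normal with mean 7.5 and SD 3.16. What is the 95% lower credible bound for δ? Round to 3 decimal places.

2.302

Need L with P(δ ≥ L) = 0.95: L = 7.5 − z_{0.05}·3.16.
z = 1.645; L = 7.5 − 1.645 × 3.16 = 2.302.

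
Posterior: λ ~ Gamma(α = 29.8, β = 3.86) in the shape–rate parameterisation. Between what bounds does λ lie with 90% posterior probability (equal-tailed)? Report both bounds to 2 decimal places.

[5.55, 10.18]

Posterior: Gamma(shape 29.8, rate 3.86).
Equal-tailed 90% interval: Gamma(29.8, 3.86) quantiles at 0.05 and 0.95.
Posterior mean ≈ 7.72, SD ≈ 1.41; a Normal approximation gives roughly [5.39, 10.05].
Exact: lower = 5.55; upper = 10.18.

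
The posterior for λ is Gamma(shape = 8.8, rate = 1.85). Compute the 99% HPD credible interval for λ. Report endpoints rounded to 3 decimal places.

The posterior is unimodal and skewed, so the HPD interval has equal density at both endpoints and is the shortest 99% interval.
Solving f(1.401) = f(9.450) with F(9.450) − F(1.401) = 0.99 gives [1.401, 9.450].
For comparison, the equal-tailed interval is [1.631, 9.887]; the HPD is narrower and shifted toward the mode.

[1.401, 9.450]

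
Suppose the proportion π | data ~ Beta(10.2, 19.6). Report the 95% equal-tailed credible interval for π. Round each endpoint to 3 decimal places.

[0.186, 0.518]

Posterior: Beta(10.2, 19.6).
Equal-tailed 95% interval: the 0.025 and 0.975 quantiles of Beta(10.2, 19.6).
Posterior mean ≈ 0.342, SD ≈ 0.085; a Normal approximation gives roughly [0.175, 0.510].
Exact: F⁻¹(0.025) = 0.186; F⁻¹(0.975) = 0.518.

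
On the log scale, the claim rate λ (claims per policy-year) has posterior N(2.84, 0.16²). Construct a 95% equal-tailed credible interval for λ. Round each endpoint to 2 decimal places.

[12.51, 23.42]

On the log scale the 95% interval is 2.84 ± 1.960 × 0.16 = [2.5264, 3.1536].
Exponentiate: [e^2.5264, e^3.1536] = [12.51, 23.42].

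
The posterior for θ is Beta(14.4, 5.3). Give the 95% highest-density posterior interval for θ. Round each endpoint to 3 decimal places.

[0.539, 0.910]

The posterior is unimodal and skewed, so the HPD interval has equal density at both endpoints and is the shortest 95% interval.
Solving f(0.539) = f(0.910) with F(0.910) − F(0.539) = 0.95 gives [0.539, 0.910].
For comparison, the equal-tailed interval is [0.521, 0.897]; the HPD is narrower and shifted toward the mode.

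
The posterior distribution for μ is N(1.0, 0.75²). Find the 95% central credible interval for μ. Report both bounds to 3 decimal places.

The posterior is symmetric, so the 95% equal-tailed interval is μ = 1.0 ± z·0.75 with z = 1.960.
Half-width: 1.960 × 0.75 = 1.470.
1.0 − 1.470 = -0.470; 1.0 + 1.470 = 2.470.

[-0.470, 2.470]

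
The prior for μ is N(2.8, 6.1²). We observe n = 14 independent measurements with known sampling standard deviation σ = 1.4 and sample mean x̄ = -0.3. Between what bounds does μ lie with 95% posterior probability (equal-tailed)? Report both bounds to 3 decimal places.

Posterior precision = 1/6.1² + 14/1.4² = 0.0269 + 7.1429 = 7.1697, so posterior SD = 0.3735.
Posterior mean = (2.8/6.1² + 14·-0.3/1.4²) / 7.1697 = -0.2884.
Interval: -0.2884 ± 1.960 × 0.3735 → [-1.020, 0.444].

[-1.020, 0.444]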